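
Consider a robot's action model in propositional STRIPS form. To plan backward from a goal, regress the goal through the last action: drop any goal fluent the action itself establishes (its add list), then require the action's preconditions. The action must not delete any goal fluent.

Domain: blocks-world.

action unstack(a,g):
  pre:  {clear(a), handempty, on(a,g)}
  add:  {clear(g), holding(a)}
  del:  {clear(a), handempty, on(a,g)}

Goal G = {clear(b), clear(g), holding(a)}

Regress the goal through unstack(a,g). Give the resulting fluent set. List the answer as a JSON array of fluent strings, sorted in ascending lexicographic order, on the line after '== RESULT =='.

Regress:
  G ∩ del = {}  (empty — regression defined)
  G \ add = {clear(b), clear(g), holding(a)} \ {clear(g), holding(a)} = {clear(b)}
  ∪ pre   = {clear(b)} ∪ {clear(a), handempty, on(a,g)}
          = {clear(a), clear(b), handempty, on(a,g)}

== RESULT ==
["clear(a)", "clear(b)", "handempty", "on(a,g)"]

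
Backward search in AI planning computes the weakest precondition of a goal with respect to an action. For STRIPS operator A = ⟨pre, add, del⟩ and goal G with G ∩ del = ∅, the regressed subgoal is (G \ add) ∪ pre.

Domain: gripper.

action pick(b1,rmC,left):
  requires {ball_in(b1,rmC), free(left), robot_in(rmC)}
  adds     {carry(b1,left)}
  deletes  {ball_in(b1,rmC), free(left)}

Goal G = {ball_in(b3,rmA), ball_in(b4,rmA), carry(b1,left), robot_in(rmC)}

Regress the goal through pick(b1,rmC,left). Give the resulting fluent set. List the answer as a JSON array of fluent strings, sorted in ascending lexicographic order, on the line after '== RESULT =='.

Regress:
  G ∩ del = {}  (empty — regression defined)
  G \ add = {ball_in(b3,rmA), ball_in(b4,rmA), carry(b1,left), robot_in(rmC)} \ {carry(b1,left)} = {ball_in(b3,rmA), ball_in(b4,rmA), robot_in(rmC)}
  ∪ pre   = {ball_in(b3,rmA), ball_in(b4,rmA), robot_in(rmC)} ∪ {ball_in(b1,rmC), free(left), robot_in(rmC)}
          = {ball_in(b1,rmC), ball_in(b3,rmA), ball_in(b4,rmA), free(left), robot_in(rmC)}

== RESULT ==
["ball_in(b1,rmC)", "ball_in(b3,rmA)", "ball_in(b4,rmA)", "free(left)", "robot_in(rmC)"]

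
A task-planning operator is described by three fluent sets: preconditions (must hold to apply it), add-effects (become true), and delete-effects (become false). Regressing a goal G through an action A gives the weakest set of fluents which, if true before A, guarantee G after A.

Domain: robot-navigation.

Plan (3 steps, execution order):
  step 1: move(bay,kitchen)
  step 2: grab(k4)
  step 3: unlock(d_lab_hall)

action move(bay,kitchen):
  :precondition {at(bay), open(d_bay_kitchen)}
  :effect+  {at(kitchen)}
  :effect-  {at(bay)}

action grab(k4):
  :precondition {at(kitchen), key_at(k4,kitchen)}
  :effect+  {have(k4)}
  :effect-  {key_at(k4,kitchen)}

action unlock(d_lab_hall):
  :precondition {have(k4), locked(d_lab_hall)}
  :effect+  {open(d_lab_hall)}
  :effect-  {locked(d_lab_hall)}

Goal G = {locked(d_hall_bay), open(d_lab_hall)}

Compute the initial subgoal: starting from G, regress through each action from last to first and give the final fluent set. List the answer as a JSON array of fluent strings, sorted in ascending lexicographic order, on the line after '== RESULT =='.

Regress step by step:
  through step 3 (unlock(d_lab_hall)): drop {open(d_lab_hall)}, keep {locked(d_hall_bay)}, require {have(k4), locked(d_lab_hall)}
    → {have(k4), locked(d_hall_bay), locked(d_lab_hall)}
  through step 2 (grab(k4)): drop {have(k4)}, keep {locked(d_hall_bay), locked(d_lab_hall)}, require {at(kitchen), key_at(k4,kitchen)}
    → {at(kitchen), key_at(k4,kitchen), locked(d_hall_bay), locked(d_lab_hall)}
  through step 1 (move(bay,kitchen)): drop {at(kitchen)}, keep {key_at(k4,kitchen), locked(d_hall_bay), locked(d_lab_hall)}, require {at(bay), open(d_bay_kitchen)}
    → {at(bay), key_at(k4,kitchen), locked(d_hall_bay), locked(d_lab_hall), open(d_bay_kitchen)}

== RESULT ==
["at(bay)", "key_at(k4,kitchen)", "locked(d_hall_bay)", "locked(d_lab_hall)", "open(d_bay_kitchen)"]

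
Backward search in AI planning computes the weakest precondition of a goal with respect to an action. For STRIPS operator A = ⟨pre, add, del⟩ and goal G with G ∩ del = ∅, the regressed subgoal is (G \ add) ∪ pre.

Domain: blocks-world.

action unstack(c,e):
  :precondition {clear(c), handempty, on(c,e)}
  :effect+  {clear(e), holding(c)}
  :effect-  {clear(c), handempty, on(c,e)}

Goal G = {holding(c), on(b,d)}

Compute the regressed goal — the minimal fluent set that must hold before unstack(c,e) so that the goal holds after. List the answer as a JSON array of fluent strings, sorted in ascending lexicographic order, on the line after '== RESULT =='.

Regress:
  G ∩ del = {}  (empty — regression defined)
  G \ add = {holding(c), on(b,d)} \ {clear(e), holding(c)} = {on(b,d)}
  ∪ pre   = {on(b,d)} ∪ {clear(c), handempty, on(c,e)}
          = {clear(c), handempty, on(b,d), on(c,e)}

== RESULT ==
["clear(c)", "handempty", "on(b,d)", "on(c,e)"]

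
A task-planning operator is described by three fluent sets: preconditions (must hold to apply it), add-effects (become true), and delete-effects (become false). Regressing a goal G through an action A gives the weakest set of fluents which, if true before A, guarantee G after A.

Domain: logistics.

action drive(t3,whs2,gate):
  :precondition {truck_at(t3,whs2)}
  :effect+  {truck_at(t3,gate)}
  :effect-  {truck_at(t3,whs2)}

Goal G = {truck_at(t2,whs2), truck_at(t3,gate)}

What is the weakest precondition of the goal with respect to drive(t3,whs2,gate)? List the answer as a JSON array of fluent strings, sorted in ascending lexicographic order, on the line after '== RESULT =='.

Compute (G \ add) ∪ pre:
  G ∩ del = {}  (empty — regression defined)
  G \ add = {truck_at(t2,whs2), truck_at(t3,gate)} \ {truck_at(t3,gate)} = {truck_at(t2,whs2)}
  ∪ pre   = {truck_at(t2,whs2)} ∪ {truck_at(t3,whs2)}
          = {truck_at(t2,whs2), truck_at(t3,whs2)}

== RESULT ==
["truck_at(t2,whs2)", "truck_at(t3,whs2)"]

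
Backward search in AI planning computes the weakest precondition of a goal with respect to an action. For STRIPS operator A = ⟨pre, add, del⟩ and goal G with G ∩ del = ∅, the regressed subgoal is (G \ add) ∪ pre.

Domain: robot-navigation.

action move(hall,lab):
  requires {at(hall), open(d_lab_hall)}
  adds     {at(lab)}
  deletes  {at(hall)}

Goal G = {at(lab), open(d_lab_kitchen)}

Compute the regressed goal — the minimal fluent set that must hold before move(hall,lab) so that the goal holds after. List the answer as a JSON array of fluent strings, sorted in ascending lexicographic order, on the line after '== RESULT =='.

Compute (G \ add) ∪ pre:
  G ∩ del = {}  (empty — regression defined)
  G \ add = {at(lab), open(d_lab_kitchen)} \ {at(lab)} = {open(d_lab_kitchen)}
  ∪ pre   = {open(d_lab_kitchen)} ∪ {at(hall), open(d_lab_hall)}
          = {at(hall), open(d_lab_hall), open(d_lab_kitchen)}

== RESULT ==
["at(hall)", "open(d_lab_hall)", "open(d_lab_kitchen)"]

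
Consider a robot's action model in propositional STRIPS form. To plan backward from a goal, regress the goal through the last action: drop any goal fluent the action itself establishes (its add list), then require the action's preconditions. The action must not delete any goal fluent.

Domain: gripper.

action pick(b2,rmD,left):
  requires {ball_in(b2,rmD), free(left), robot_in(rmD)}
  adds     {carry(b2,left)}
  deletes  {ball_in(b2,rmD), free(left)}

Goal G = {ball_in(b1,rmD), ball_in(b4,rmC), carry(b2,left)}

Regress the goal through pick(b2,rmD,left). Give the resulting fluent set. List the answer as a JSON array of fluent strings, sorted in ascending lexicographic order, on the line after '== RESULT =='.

Regress:
  G ∩ del = {}  (empty — regression defined)
  G \ add = {ball_in(b1,rmD), ball_in(b4,rmC), carry(b2,left)} \ {carry(b2,left)} = {ball_in(b1,rmD), ball_in(b4,rmC)}
  ∪ pre   = {ball_in(b1,rmD), ball_in(b4,rmC)} ∪ {ball_in(b2,rmD), free(left), robot_in(rmD)}
          = {ball_in(b1,rmD), ball_in(b2,rmD), ball_in(b4,rmC), free(left), robot_in(rmD)}

== RESULT ==
["ball_in(b1,rmD)", "ball_in(b2,rmD)", "ball_in(b4,rmC)", "free(left)", "robot_in(rmD)"]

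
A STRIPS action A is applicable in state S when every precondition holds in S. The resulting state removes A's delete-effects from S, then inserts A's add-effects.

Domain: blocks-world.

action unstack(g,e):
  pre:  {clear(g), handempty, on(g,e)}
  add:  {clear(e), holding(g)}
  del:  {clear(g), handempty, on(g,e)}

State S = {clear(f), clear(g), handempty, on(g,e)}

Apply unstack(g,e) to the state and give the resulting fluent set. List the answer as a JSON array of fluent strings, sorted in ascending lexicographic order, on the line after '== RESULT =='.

Progress:
  pre ⊆ S: {clear(g), handempty, on(g,e)} ⊆ S  — applicable
  S \ del = {clear(f)}
  ∪ add   = {clear(e), clear(f), holding(g)}

== RESULT ==
["clear(e)", "clear(f)", "holding(g)"]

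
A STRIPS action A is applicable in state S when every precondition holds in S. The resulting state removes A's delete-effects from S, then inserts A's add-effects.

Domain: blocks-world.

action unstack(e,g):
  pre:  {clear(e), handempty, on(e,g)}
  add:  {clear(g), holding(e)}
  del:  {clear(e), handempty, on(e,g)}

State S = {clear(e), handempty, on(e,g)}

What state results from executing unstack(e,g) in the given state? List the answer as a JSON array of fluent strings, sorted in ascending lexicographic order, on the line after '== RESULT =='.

Compute (S \ del) ∪ add:
  pre ⊆ S: {clear(e), handempty, on(e,g)} ⊆ S  — applicable
  S \ del = {}
  ∪ add   = {clear(g), holding(e)}

== RESULT ==
["clear(g)", "holding(e)"]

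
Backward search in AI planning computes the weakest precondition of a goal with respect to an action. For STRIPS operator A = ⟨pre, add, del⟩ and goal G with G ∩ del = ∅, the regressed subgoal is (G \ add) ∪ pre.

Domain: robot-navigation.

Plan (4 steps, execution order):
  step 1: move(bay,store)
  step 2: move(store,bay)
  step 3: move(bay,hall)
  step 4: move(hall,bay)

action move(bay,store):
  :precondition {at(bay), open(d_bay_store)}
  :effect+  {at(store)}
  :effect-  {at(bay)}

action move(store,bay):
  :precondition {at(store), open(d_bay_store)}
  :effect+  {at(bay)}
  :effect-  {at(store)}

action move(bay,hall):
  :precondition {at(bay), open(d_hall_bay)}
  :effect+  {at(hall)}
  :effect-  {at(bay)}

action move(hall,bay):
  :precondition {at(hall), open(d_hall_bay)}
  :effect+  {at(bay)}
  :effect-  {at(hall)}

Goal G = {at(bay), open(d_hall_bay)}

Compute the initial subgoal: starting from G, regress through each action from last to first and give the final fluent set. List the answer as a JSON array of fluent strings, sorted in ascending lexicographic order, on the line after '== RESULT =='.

Regress step by step:
  through step 4 (move(hall,bay)): drop {at(bay)}, keep {open(d_hall_bay)}, require {at(hall), open(d_hall_bay)}
    → {at(hall), open(d_hall_bay)}
  through step 3 (move(bay,hall)): drop {at(hall)}, keep {open(d_hall_bay)}, require {at(bay), open(d_hall_bay)}
    → {at(bay), open(d_hall_bay)}
  through step 2 (move(store,bay)): drop {at(bay)}, keep {open(d_hall_bay)}, require {at(store), open(d_bay_store)}
    → {at(store), open(d_bay_store), open(d_hall_bay)}
  through step 1 (move(bay,store)): drop {at(store)}, keep {open(d_bay_store), open(d_hall_bay)}, require {at(bay), open(d_bay_store)}
    → {at(bay), open(d_bay_store), open(d_hall_bay)}

== RESULT ==
["at(bay)", "open(d_bay_store)", "open(d_hall_bay)"]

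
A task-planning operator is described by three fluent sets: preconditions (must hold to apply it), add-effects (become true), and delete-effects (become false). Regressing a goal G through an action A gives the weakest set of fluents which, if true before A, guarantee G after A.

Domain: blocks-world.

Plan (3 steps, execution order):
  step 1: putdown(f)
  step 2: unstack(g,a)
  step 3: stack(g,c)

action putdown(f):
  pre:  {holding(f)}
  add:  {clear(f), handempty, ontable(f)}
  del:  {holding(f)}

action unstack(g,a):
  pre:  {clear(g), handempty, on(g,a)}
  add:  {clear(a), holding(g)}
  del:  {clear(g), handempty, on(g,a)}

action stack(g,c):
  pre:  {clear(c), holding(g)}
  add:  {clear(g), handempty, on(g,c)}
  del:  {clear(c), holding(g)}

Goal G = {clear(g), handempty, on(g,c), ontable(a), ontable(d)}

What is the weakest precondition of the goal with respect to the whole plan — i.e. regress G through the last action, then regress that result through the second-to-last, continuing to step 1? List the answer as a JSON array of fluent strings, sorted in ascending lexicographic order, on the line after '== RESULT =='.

Regress step by step:
  through step 3 (stack(g,c)): drop {clear(g), handempty, on(g,c)}, keep {ontable(a), ontable(d)}, require {clear(c), holding(g)}
    → {clear(c), holding(g), ontable(a), ontable(d)}
  through step 2 (unstack(g,a)): drop {holding(g)}, keep {clear(c), ontable(a), ontable(d)}, require {clear(g), handempty, on(g,a)}
    → {clear(c), clear(g), handempty, on(g,a), ontable(a), ontable(d)}
  through step 1 (putdown(f)): drop {handempty}, keep {clear(c), clear(g), on(g,a), ontable(a), ontable(d)}, require {holding(f)}
    → {clear(c), clear(g), holding(f), on(g,a), ontable(a), ontable(d)}

== RESULT ==
["clear(c)", "clear(g)", "holding(f)", "on(g,a)", "ontable(a)", "ontable(d)"]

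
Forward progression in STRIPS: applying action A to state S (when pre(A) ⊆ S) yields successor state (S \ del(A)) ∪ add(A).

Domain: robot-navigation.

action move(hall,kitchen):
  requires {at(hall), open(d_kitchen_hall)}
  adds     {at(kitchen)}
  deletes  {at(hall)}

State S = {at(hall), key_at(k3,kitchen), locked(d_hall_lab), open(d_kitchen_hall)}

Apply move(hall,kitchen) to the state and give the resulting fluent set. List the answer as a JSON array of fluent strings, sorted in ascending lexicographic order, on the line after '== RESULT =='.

Compute (S \ del) ∪ add:
  pre ⊆ S: {at(hall), open(d_kitchen_hall)} ⊆ S  — applicable
  S \ del = {key_at(k3,kitchen), locked(d_hall_lab), open(d_kitchen_hall)}
  ∪ add   = {at(kitchen), key_at(k3,kitchen), locked(d_hall_lab), open(d_kitchen_hall)}

== RESULT ==
["at(kitchen)", "key_at(k3,kitchen)", "locked(d_hall_lab)", "open(d_kitchen_hall)"]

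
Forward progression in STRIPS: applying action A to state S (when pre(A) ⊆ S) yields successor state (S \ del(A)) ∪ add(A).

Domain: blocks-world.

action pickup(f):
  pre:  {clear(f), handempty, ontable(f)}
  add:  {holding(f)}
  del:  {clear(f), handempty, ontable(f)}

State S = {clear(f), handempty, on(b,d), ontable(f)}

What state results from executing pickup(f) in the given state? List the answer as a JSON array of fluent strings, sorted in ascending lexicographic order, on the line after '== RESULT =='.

Compute (S \ del) ∪ add:
  pre ⊆ S: {clear(f), handempty, ontable(f)} ⊆ S  — applicable
  S \ del = {on(b,d)}
  ∪ add   = {holding(f), on(b,d)}

== RESULT ==
["holding(f)", "on(b,d)"]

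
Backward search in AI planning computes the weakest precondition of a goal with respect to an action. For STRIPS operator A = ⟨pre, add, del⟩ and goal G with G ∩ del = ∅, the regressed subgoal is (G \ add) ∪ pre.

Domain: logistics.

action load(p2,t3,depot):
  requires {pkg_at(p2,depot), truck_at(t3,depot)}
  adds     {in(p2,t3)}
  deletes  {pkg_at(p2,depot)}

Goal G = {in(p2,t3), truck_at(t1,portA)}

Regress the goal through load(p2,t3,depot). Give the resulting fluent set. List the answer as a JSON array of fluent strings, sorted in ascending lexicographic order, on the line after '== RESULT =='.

Regress:
  G ∩ del = {}  (empty — regression defined)
  G \ add = {in(p2,t3), truck_at(t1,portA)} \ {in(p2,t3)} = {truck_at(t1,portA)}
  ∪ pre   = {truck_at(t1,portA)} ∪ {pkg_at(p2,depot), truck_at(t3,depot)}
          = {pkg_at(p2,depot), truck_at(t1,portA), truck_at(t3,depot)}

== RESULT ==
["pkg_at(p2,depot)", "truck_at(t1,portA)", "truck_at(t3,depot)"]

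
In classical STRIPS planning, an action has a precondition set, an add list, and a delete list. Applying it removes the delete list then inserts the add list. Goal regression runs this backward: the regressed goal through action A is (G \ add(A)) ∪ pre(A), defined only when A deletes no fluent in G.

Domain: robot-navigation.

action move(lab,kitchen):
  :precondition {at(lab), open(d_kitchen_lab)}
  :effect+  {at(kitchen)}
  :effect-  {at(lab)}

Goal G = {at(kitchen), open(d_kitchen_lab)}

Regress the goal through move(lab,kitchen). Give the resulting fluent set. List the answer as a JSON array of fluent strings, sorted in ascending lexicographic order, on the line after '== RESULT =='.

Compute (G \ add) ∪ pre:
  G ∩ del = {}  (empty — regression defined)
  G \ add = {at(kitchen), open(d_kitchen_lab)} \ {at(kitchen)} = {open(d_kitchen_lab)}
  ∪ pre   = {open(d_kitchen_lab)} ∪ {at(lab), open(d_kitchen_lab)}
          = {at(lab), open(d_kitchen_lab)}

== RESULT ==
["at(lab)", "open(d_kitchen_lab)"]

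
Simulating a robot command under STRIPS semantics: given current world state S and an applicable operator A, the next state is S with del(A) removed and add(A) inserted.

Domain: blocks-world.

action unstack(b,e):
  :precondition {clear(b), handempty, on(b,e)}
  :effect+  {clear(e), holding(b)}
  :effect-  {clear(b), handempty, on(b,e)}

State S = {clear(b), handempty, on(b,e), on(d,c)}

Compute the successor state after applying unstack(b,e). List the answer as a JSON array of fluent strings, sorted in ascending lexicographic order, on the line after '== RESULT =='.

Compute (S \ del) ∪ add:
  pre ⊆ S: {clear(b), handempty, on(b,e)} ⊆ S  — applicable
  S \ del = {on(d,c)}
  ∪ add   = {clear(e), holding(b), on(d,c)}

== RESULT ==
["clear(e)", "holding(b)", "on(d,c)"]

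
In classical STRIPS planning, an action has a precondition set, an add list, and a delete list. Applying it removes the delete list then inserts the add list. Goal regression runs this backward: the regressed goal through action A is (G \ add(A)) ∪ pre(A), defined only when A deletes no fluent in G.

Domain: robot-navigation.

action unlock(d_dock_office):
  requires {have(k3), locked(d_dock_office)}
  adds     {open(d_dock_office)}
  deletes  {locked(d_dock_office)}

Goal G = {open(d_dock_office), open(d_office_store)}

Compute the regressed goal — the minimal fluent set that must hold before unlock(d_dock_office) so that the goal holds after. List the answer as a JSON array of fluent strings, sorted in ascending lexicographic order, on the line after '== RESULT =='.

Compute (G \ add) ∪ pre:
  G ∩ del = {}  (empty — regression defined)
  G \ add = {open(d_dock_office), open(d_office_store)} \ {open(d_dock_office)} = {open(d_office_store)}
  ∪ pre   = {open(d_office_store)} ∪ {have(k3), locked(d_dock_office)}
          = {have(k3), locked(d_dock_office), open(d_office_store)}

== RESULT ==
["have(k3)", "locked(d_dock_office)", "open(d_office_store)"]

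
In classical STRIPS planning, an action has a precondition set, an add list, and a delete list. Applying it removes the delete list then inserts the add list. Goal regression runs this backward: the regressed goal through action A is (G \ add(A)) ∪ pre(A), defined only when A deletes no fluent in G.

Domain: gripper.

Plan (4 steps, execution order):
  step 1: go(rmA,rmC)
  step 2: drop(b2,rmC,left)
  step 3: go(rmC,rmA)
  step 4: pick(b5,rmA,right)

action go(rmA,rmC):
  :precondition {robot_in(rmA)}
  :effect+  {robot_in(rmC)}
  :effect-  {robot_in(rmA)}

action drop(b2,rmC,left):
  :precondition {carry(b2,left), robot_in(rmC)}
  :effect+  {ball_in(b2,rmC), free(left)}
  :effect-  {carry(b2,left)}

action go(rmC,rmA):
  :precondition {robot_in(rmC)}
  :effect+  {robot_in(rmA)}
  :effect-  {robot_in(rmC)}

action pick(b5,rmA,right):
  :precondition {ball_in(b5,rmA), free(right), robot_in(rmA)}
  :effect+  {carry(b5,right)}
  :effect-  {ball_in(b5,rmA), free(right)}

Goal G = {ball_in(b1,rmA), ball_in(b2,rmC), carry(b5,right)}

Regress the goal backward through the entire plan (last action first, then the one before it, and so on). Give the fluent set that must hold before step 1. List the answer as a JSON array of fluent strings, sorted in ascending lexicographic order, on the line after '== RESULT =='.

Work backward from the goal:
  through step 4 (pick(b5,rmA,right)): drop {carry(b5,right)}, keep {ball_in(b1,rmA), ball_in(b2,rmC)}, require {ball_in(b5,rmA), free(right), robot_in(rmA)}
    → {ball_in(b1,rmA), ball_in(b2,rmC), ball_in(b5,rmA), free(right), robot_in(rmA)}
  through step 3 (go(rmC,rmA)): drop {robot_in(rmA)}, keep {ball_in(b1,rmA), ball_in(b2,rmC), ball_in(b5,rmA), free(right)}, require {robot_in(rmC)}
    → {ball_in(b1,rmA), ball_in(b2,rmC), ball_in(b5,rmA), free(right), robot_in(rmC)}
  through step 2 (drop(b2,rmC,left)): drop {ball_in(b2,rmC)}, keep {ball_in(b1,rmA), ball_in(b5,rmA), free(right), robot_in(rmC)}, require {carry(b2,left), robot_in(rmC)}
    → {ball_in(b1,rmA), ball_in(b5,rmA), carry(b2,left), free(right), robot_in(rmC)}
  through step 1 (go(rmA,rmC)): drop {robot_in(rmC)}, keep {ball_in(b1,rmA), ball_in(b5,rmA), carry(b2,left), free(right)}, require {robot_in(rmA)}
    → {ball_in(b1,rmA), ball_in(b5,rmA), carry(b2,left), free(right), robot_in(rmA)}

== RESULT ==
["ball_in(b1,rmA)", "ball_in(b5,rmA)", "carry(b2,left)", "free(right)", "robot_in(rmA)"]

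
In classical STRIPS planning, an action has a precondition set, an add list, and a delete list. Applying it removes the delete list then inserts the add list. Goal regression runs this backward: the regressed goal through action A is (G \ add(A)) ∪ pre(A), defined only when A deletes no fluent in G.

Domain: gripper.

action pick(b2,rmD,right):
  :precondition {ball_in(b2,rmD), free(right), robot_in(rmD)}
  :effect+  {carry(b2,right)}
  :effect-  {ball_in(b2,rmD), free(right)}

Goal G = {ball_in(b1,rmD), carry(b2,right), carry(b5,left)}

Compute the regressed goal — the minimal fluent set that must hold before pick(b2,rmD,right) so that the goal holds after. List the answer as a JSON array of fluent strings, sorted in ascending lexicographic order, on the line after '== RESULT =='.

Compute (G \ add) ∪ pre:
  G ∩ del = {}  (empty — regression defined)
  G \ add = {ball_in(b1,rmD), carry(b2,right), carry(b5,left)} \ {carry(b2,right)} = {ball_in(b1,rmD), carry(b5,left)}
  ∪ pre   = {ball_in(b1,rmD), carry(b5,left)} ∪ {ball_in(b2,rmD), free(right), robot_in(rmD)}
          = {ball_in(b1,rmD), ball_in(b2,rmD), carry(b5,left), free(right), robot_in(rmD)}

== RESULT ==
["ball_in(b1,rmD)", "ball_in(b2,rmD)", "carry(b5,left)", "free(right)", "robot_in(rmD)"]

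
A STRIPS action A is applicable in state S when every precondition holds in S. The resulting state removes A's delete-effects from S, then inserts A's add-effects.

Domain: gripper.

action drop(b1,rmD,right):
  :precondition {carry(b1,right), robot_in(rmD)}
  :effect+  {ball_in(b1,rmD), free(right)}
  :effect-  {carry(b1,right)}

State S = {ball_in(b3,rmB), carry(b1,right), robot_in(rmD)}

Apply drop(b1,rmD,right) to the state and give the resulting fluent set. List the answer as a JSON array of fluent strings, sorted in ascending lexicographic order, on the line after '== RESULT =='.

Compute (S \ del) ∪ add:
  pre ⊆ S: {carry(b1,right), robot_in(rmD)} ⊆ S  — applicable
  S \ del = {ball_in(b3,rmB), robot_in(rmD)}
  ∪ add   = {ball_in(b1,rmD), ball_in(b3,rmB), free(right), robot_in(rmD)}

== RESULT ==
["ball_in(b1,rmD)", "ball_in(b3,rmB)", "free(right)", "robot_in(rmD)"]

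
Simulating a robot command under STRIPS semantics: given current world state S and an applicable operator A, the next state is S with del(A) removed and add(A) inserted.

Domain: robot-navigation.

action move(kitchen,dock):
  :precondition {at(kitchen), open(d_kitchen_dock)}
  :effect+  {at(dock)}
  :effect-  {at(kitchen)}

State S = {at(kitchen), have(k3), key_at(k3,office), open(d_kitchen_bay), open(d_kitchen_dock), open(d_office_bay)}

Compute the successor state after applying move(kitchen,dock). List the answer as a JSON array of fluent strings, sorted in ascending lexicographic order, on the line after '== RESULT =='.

Progress:
  pre ⊆ S: {at(kitchen), open(d_kitchen_dock)} ⊆ S  — applicable
  S \ del = {have(k3), key_at(k3,office), open(d_kitchen_bay), open(d_kitchen_dock), open(d_office_bay)}
  ∪ add   = {at(dock), have(k3), key_at(k3,office), open(d_kitchen_bay), open(d_kitchen_dock), open(d_office_bay)}

== RESULT ==
["at(dock)", "have(k3)", "key_at(k3,office)", "open(d_kitchen_bay)", "open(d_kitchen_dock)", "open(d_office_bay)"]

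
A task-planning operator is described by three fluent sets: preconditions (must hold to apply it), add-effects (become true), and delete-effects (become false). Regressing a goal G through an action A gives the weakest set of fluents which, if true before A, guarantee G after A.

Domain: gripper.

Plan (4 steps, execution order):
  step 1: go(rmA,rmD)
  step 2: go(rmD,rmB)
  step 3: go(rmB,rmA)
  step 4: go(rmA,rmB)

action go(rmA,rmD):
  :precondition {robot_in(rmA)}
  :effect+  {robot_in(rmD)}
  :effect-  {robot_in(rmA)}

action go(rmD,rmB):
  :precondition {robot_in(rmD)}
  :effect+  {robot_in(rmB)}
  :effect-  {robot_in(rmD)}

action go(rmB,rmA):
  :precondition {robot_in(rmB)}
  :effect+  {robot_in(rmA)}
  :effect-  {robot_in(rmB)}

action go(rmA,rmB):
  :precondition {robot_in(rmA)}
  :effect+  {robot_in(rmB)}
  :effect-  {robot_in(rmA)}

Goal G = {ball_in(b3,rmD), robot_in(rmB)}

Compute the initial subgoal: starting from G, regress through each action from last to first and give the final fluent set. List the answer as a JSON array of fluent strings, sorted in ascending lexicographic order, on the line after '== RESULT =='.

Work backward from the goal:
  through step 4 (go(rmA,rmB)): drop {robot_in(rmB)}, keep {ball_in(b3,rmD)}, require {robot_in(rmA)}
    → {ball_in(b3,rmD), robot_in(rmA)}
  through step 3 (go(rmB,rmA)): drop {robot_in(rmA)}, keep {ball_in(b3,rmD)}, require {robot_in(rmB)}
    → {ball_in(b3,rmD), robot_in(rmB)}
  through step 2 (go(rmD,rmB)): drop {robot_in(rmB)}, keep {ball_in(b3,rmD)}, require {robot_in(rmD)}
    → {ball_in(b3,rmD), robot_in(rmD)}
  through step 1 (go(rmA,rmD)): drop {robot_in(rmD)}, keep {ball_in(b3,rmD)}, require {robot_in(rmA)}
    → {ball_in(b3,rmD), robot_in(rmA)}

== RESULT ==
["ball_in(b3,rmD)", "robot_in(rmA)"]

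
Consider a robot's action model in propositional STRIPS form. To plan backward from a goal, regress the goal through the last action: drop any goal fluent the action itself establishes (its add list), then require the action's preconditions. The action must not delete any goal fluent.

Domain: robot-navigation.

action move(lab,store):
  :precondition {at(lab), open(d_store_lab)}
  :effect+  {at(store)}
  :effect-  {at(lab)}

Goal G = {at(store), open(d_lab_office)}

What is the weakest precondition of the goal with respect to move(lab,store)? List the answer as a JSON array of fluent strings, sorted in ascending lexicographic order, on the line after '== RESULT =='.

Regress:
  G ∩ del = {}  (empty — regression defined)
  G \ add = {at(store), open(d_lab_office)} \ {at(store)} = {open(d_lab_office)}
  ∪ pre   = {open(d_lab_office)} ∪ {at(lab), open(d_store_lab)}
          = {at(lab), open(d_lab_office), open(d_store_lab)}

== RESULT ==
["at(lab)", "open(d_lab_office)", "open(d_store_lab)"]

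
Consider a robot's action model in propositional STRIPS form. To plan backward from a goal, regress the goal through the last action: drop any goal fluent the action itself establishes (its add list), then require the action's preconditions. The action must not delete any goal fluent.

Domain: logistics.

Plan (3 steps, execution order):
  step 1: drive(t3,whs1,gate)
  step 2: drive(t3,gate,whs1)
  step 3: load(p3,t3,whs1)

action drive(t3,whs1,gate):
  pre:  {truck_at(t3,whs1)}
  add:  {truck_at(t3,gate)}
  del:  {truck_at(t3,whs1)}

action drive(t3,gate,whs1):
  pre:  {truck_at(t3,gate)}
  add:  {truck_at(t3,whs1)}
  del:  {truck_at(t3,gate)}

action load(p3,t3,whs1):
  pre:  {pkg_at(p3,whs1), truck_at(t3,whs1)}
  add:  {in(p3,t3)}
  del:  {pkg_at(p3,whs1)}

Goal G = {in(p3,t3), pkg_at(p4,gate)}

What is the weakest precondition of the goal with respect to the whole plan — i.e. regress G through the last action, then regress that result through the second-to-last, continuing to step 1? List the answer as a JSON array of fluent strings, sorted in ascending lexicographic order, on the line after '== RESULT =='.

Work backward from the goal:
  through step 3 (load(p3,t3,whs1)): drop {in(p3,t3)}, keep {pkg_at(p4,gate)}, require {pkg_at(p3,whs1), truck_at(t3,whs1)}
    → {pkg_at(p3,whs1), pkg_at(p4,gate), truck_at(t3,whs1)}
  through step 2 (drive(t3,gate,whs1)): drop {truck_at(t3,whs1)}, keep {pkg_at(p3,whs1), pkg_at(p4,gate)}, require {truck_at(t3,gate)}
    → {pkg_at(p3,whs1), pkg_at(p4,gate), truck_at(t3,gate)}
  through step 1 (drive(t3,whs1,gate)): drop {truck_at(t3,gate)}, keep {pkg_at(p3,whs1), pkg_at(p4,gate)}, require {truck_at(t3,whs1)}
    → {pkg_at(p3,whs1), pkg_at(p4,gate), truck_at(t3,whs1)}

== RESULT ==
["pkg_at(p3,whs1)", "pkg_at(p4,gate)", "truck_at(t3,whs1)"]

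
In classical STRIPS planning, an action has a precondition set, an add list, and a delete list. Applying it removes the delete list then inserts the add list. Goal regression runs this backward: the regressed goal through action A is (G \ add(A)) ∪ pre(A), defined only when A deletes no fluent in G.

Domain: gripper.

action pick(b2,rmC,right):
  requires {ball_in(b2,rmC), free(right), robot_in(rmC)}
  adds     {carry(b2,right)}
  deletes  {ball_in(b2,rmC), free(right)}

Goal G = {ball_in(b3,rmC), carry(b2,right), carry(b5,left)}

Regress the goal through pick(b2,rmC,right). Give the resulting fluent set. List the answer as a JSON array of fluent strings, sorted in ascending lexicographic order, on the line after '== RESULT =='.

Compute (G \ add) ∪ pre:
  G ∩ del = {}  (empty — regression defined)
  G \ add = {ball_in(b3,rmC), carry(b2,right), carry(b5,left)} \ {carry(b2,right)} = {ball_in(b3,rmC), carry(b5,left)}
  ∪ pre   = {ball_in(b3,rmC), carry(b5,left)} ∪ {ball_in(b2,rmC), free(right), robot_in(rmC)}
          = {ball_in(b2,rmC), ball_in(b3,rmC), carry(b5,left), free(right), robot_in(rmC)}

== RESULT ==
["ball_in(b2,rmC)", "ball_in(b3,rmC)", "carry(b5,left)", "free(right)", "robot_in(rmC)"]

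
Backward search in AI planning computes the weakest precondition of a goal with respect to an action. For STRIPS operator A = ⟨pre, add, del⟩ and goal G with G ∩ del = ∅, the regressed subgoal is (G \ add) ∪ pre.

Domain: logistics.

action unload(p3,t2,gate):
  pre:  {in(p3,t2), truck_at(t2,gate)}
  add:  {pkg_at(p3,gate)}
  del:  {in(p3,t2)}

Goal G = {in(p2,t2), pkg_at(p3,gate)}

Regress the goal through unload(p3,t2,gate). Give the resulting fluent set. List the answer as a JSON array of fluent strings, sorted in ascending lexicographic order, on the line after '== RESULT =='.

Regress:
  G ∩ del = {}  (empty — regression defined)
  G \ add = {in(p2,t2), pkg_at(p3,gate)} \ {pkg_at(p3,gate)} = {in(p2,t2)}
  ∪ pre   = {in(p2,t2)} ∪ {in(p3,t2), truck_at(t2,gate)}
          = {in(p2,t2), in(p3,t2), truck_at(t2,gate)}

== RESULT ==
["in(p2,t2)", "in(p3,t2)", "truck_at(t2,gate)"]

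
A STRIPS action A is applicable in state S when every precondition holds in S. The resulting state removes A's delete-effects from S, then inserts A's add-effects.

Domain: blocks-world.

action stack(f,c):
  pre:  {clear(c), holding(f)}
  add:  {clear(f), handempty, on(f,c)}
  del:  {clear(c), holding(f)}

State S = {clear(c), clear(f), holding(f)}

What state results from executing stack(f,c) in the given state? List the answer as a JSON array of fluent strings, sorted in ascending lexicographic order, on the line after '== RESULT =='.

Compute (S \ del) ∪ add:
  pre ⊆ S: {clear(c), holding(f)} ⊆ S  — applicable
  S \ del = {clear(f)}
  ∪ add   = {clear(f), handempty, on(f,c)}

== RESULT ==
["clear(f)", "handempty", "on(f,c)"]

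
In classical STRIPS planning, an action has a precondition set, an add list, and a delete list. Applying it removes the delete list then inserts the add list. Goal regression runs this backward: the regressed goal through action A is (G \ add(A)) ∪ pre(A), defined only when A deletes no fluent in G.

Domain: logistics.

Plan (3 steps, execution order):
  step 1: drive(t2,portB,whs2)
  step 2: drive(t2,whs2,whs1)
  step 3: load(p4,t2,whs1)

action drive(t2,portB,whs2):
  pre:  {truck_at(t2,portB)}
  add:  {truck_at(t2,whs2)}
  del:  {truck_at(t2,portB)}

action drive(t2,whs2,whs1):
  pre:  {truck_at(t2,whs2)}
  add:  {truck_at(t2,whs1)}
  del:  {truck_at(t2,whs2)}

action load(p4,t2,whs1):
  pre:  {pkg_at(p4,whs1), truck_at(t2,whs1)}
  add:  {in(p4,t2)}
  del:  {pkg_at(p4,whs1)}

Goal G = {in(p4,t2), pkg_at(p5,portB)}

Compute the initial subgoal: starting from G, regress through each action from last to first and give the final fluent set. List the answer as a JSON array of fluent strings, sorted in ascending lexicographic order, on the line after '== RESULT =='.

Regress step by step:
  through step 3 (load(p4,t2,whs1)): drop {in(p4,t2)}, keep {pkg_at(p5,portB)}, require {pkg_at(p4,whs1), truck_at(t2,whs1)}
    → {pkg_at(p4,whs1), pkg_at(p5,portB), truck_at(t2,whs1)}
  through step 2 (drive(t2,whs2,whs1)): drop {truck_at(t2,whs1)}, keep {pkg_at(p4,whs1), pkg_at(p5,portB)}, require {truck_at(t2,whs2)}
    → {pkg_at(p4,whs1), pkg_at(p5,portB), truck_at(t2,whs2)}
  through step 1 (drive(t2,portB,whs2)): drop {truck_at(t2,whs2)}, keep {pkg_at(p4,whs1), pkg_at(p5,portB)}, require {truck_at(t2,portB)}
    → {pkg_at(p4,whs1), pkg_at(p5,portB), truck_at(t2,portB)}

== RESULT ==
["pkg_at(p4,whs1)", "pkg_at(p5,portB)", "truck_at(t2,portB)"]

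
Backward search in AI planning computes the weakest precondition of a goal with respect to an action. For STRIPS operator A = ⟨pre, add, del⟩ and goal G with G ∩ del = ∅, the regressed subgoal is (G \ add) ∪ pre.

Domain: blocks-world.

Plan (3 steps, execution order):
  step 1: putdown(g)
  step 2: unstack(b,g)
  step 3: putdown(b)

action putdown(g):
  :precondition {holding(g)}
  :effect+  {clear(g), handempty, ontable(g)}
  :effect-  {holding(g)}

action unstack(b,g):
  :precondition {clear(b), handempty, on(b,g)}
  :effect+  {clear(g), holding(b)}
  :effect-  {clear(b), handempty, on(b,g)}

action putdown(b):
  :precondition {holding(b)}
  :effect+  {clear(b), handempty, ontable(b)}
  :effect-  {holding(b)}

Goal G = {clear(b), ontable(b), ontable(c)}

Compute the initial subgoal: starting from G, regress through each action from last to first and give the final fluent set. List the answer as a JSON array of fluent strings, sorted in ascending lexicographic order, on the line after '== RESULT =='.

Work backward from the goal:
  through step 3 (putdown(b)): drop {clear(b), ontable(b)}, keep {ontable(c)}, require {holding(b)}
    → {holding(b), ontable(c)}
  through step 2 (unstack(b,g)): drop {holding(b)}, keep {ontable(c)}, require {clear(b), handempty, on(b,g)}
    → {clear(b), handempty, on(b,g), ontable(c)}
  through step 1 (putdown(g)): drop {handempty}, keep {clear(b), on(b,g), ontable(c)}, require {holding(g)}
    → {clear(b), holding(g), on(b,g), ontable(c)}

== RESULT ==
["clear(b)", "holding(g)", "on(b,g)", "ontable(c)"]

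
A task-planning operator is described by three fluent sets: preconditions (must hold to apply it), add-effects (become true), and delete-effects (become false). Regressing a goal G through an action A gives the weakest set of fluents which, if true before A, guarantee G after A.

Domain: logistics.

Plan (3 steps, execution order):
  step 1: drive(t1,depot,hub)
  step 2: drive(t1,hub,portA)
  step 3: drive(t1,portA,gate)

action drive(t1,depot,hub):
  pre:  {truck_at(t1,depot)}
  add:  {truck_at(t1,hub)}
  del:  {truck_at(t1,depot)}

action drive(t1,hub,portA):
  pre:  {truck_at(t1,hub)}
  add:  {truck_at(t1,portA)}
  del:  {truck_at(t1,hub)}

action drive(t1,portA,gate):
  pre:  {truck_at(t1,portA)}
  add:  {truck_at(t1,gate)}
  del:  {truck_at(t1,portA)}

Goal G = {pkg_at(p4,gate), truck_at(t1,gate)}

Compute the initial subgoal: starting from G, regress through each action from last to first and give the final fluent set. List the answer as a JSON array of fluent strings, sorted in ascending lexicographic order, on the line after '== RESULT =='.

Work backward from the goal:
  through step 3 (drive(t1,portA,gate)): drop {truck_at(t1,gate)}, keep {pkg_at(p4,gate)}, require {truck_at(t1,portA)}
    → {pkg_at(p4,gate), truck_at(t1,portA)}
  through step 2 (drive(t1,hub,portA)): drop {truck_at(t1,portA)}, keep {pkg_at(p4,gate)}, require {truck_at(t1,hub)}
    → {pkg_at(p4,gate), truck_at(t1,hub)}
  through step 1 (drive(t1,depot,hub)): drop {truck_at(t1,hub)}, keep {pkg_at(p4,gate)}, require {truck_at(t1,depot)}
    → {pkg_at(p4,gate), truck_at(t1,depot)}

== RESULT ==
["pkg_at(p4,gate)", "truck_at(t1,depot)"]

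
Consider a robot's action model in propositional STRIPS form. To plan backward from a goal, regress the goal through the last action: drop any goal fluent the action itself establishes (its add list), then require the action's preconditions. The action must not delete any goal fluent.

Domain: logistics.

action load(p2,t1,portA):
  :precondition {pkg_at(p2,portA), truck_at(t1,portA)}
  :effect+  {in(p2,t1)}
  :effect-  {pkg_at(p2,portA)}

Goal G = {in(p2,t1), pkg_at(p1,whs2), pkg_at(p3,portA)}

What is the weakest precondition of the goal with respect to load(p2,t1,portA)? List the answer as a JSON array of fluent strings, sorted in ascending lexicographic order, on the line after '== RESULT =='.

Compute (G \ add) ∪ pre:
  G ∩ del = {}  (empty — regression defined)
  G \ add = {in(p2,t1), pkg_at(p1,whs2), pkg_at(p3,portA)} \ {in(p2,t1)} = {pkg_at(p1,whs2), pkg_at(p3,portA)}
  ∪ pre   = {pkg_at(p1,whs2), pkg_at(p3,portA)} ∪ {pkg_at(p2,portA), truck_at(t1,portA)}
          = {pkg_at(p1,whs2), pkg_at(p2,portA), pkg_at(p3,portA), truck_at(t1,portA)}

== RESULT ==
["pkg_at(p1,whs2)", "pkg_at(p2,portA)", "pkg_at(p3,portA)", "truck_at(t1,portA)"]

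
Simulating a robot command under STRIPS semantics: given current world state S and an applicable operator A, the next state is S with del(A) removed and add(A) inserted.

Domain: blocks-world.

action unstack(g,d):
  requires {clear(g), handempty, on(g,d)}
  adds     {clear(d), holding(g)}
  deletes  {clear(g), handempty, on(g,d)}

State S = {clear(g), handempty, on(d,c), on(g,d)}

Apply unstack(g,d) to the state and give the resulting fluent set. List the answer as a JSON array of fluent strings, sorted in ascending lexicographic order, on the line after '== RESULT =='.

Compute (S \ del) ∪ add:
  pre ⊆ S: {clear(g), handempty, on(g,d)} ⊆ S  — applicable
  S \ del = {on(d,c)}
  ∪ add   = {clear(d), holding(g), on(d,c)}

== RESULT ==
["clear(d)", "holding(g)", "on(d,c)"]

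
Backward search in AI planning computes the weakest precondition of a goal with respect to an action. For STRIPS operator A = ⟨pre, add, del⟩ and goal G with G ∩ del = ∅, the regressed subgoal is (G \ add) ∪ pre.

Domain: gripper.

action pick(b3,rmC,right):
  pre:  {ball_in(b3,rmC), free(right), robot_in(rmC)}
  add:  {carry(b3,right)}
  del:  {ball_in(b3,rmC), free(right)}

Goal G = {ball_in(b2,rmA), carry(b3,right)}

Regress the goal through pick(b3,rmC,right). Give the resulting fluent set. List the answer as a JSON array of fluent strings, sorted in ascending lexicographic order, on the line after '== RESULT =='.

Compute (G \ add) ∪ pre:
  G ∩ del = {}  (empty — regression defined)
  G \ add = {ball_in(b2,rmA), carry(b3,right)} \ {carry(b3,right)} = {ball_in(b2,rmA)}
  ∪ pre   = {ball_in(b2,rmA)} ∪ {ball_in(b3,rmC), free(right), robot_in(rmC)}
          = {ball_in(b2,rmA), ball_in(b3,rmC), free(right), robot_in(rmC)}

== RESULT ==
["ball_in(b2,rmA)", "ball_in(b3,rmC)", "free(right)", "robot_in(rmC)"]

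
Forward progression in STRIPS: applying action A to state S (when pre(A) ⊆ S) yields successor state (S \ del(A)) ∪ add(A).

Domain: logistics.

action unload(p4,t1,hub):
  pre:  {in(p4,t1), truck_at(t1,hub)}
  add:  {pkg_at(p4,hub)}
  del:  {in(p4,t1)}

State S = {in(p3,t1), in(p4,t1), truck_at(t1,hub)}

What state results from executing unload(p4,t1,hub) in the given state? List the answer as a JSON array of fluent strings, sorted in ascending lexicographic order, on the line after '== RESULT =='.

Progress:
  pre ⊆ S: {in(p4,t1), truck_at(t1,hub)} ⊆ S  — applicable
  S \ del = {in(p3,t1), truck_at(t1,hub)}
  ∪ add   = {in(p3,t1), pkg_at(p4,hub), truck_at(t1,hub)}

== RESULT ==
["in(p3,t1)", "pkg_at(p4,hub)", "truck_at(t1,hub)"]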